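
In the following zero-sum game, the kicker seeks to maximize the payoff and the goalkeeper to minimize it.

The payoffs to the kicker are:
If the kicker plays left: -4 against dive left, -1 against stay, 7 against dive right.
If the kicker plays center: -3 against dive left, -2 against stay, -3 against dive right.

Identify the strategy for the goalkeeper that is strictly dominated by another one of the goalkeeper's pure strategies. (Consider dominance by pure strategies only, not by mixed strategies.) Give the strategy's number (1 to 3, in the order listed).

The goalkeeper prefers columns that give the kicker less. Compare stay with dive left: -4 < -1, -3 < -2.
So dive left strictly dominates stay for the goalkeeper; stay is strictly dominated.

2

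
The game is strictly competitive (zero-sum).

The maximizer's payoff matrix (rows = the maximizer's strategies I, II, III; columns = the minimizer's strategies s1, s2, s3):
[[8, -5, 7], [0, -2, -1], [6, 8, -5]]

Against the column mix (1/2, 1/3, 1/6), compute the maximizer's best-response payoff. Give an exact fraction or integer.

29/6

I: (8)·(1/2) + (-5)·(1/3) + (7)·(1/6) = 7/2.
II: (0)·(1/2) + (-2)·(1/3) + (-1)·(1/6) = -5/6.
III: (6)·(1/2) + (8)·(1/3) + (-5)·(1/6) = 29/6.
The best pure response is III with expected payoff 29/6.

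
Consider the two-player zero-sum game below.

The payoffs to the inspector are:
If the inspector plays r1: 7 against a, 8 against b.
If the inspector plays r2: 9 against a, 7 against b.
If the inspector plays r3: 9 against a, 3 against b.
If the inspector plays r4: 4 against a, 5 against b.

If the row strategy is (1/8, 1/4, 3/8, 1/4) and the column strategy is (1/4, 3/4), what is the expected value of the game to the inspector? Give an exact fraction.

Against (1/4, 3/4), each row's expected payoff is r1: 31/4; r2: 15/2; r3: 9/2; r4: 19/4.
Taking the (1/8, 1/4, 3/8, 1/4)-weighted average: (1/8)·(31/4) + (1/4)·(15/2) + (3/8)·(9/2) + (1/4)·(19/4) = 183/32.

183/32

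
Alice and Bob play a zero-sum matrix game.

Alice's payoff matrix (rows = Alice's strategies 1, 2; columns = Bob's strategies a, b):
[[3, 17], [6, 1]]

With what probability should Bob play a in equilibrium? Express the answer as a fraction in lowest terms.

Row minima are 3 and 1, so Alice's maximin is 3; column maxima are 6 and 17, so Bob's minimax is 6. These differ, so the equilibrium is in mixed strategies.
Let Bob play a with probability q. Alice is indifferent when 3q + 17(1−q) = 6q + (1−q), giving q = 16/19.

16/19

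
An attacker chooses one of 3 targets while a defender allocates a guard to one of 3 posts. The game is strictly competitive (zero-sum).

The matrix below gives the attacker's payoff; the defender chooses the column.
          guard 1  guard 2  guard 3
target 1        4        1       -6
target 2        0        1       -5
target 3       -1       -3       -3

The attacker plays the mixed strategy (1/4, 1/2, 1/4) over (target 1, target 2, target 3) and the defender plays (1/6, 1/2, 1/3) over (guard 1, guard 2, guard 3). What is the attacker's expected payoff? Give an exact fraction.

Against (1/6, 1/2, 1/3), each row's expected payoff is target 1: -5/6; target 2: -7/6; target 3: -8/3.
Taking the (1/4, 1/2, 1/4)-weighted average: (1/4)·(-5/6) + (1/2)·(-7/6) + (1/4)·(-8/3) = -35/24.

-35/24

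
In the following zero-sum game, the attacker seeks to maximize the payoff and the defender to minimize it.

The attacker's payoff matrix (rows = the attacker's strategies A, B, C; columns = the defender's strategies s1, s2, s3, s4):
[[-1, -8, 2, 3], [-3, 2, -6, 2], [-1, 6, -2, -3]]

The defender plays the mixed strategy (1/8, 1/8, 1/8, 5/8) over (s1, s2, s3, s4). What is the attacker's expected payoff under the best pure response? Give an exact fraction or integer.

1

A: (-1)·(1/8) + (-8)·(1/8) + (2)·(1/8) + (3)·(5/8) = 1.
B: (-3)·(1/8) + (2)·(1/8) + (-6)·(1/8) + (2)·(5/8) = 3/8.
C: (-1)·(1/8) + (6)·(1/8) + (-2)·(1/8) + (-3)·(5/8) = -3/2.
The best pure response is A with expected payoff 1.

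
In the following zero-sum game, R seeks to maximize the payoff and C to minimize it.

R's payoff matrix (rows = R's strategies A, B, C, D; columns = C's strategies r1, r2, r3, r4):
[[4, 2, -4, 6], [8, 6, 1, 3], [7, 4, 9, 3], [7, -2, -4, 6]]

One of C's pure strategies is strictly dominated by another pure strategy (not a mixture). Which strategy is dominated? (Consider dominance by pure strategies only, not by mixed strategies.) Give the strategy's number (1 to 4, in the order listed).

C prefers columns that give R less. Compare r1 with r2: 2 < 4, 6 < 8, 4 < 7, -2 < 7.
So r2 strictly dominates r1 for C; r1 is strictly dominated.

1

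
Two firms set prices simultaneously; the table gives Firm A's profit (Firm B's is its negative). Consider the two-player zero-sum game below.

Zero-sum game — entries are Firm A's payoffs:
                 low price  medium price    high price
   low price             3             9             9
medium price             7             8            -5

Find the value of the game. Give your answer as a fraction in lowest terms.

Column medium price is strictly dominated by low price for Firm B (it gives Firm A more in every row).
The remaining 2×2 game on (low price, medium price) × (low price, high price) has no saddle point. Let Firm A play low price with probability p; indifference gives 3p + 7(1−p) = 9p − 5(1−p), so p = 2/3.
Similarly Firm B's optimal q on low price is 7/9, and the value is 3·(7/9) + (9)·(2/9) = 13/3.

13/3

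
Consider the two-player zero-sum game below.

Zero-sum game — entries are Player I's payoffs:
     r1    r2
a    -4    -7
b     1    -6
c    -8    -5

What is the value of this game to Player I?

-53/10

Row a is strictly dominated by row b, so Player I never plays it.
The remaining 2×2 game on (b, c) × (r1, r2) has no saddle point. Let Player I play b with probability p; indifference gives p − 8(1−p) = −6p − 5(1−p), so p = 3/10.
Similarly Player II's optimal q on r1 is 1/10, and the value is 1·(1/10) + (-6)·(9/10) = -53/10.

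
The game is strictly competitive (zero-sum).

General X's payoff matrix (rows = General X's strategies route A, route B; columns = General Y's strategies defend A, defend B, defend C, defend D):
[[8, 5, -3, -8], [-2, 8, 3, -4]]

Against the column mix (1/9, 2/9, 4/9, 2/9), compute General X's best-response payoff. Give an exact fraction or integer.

route A: (8)·(1/9) + (5)·(2/9) + (-3)·(4/9) + (-8)·(2/9) = -10/9.
route B: (-2)·(1/9) + (8)·(2/9) + (3)·(4/9) + (-4)·(2/9) = 2.
The best pure response is route B with expected payoff 2.

2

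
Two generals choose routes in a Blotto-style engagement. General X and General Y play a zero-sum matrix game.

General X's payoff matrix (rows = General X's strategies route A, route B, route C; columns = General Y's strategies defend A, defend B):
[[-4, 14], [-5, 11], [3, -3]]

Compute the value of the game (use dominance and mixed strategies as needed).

Row route B is strictly dominated by row route A, so General X never plays it.
The remaining 2×2 game on (route A, route C) × (defend A, defend B) has no saddle point. Let General X play route A with probability p; indifference gives −4p + 3(1−p) = 14p − 3(1−p), so p = 1/4.
Similarly General Y's optimal q on defend A is 17/24, and the value is -4·(17/24) + (14)·(7/24) = 5/4.

5/4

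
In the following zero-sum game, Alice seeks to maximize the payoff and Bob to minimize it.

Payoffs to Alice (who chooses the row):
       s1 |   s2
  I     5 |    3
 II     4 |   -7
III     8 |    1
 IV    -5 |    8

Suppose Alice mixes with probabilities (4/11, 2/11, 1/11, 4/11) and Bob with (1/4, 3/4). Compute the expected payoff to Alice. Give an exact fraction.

109/44

Against (1/4, 3/4), each row's expected payoff is I: 7/2; II: -17/4; III: 11/4; IV: 19/4.
Taking the (4/11, 2/11, 1/11, 4/11)-weighted average: (4/11)·(7/2) + (2/11)·(-17/4) + (1/11)·(11/4) + (4/11)·(19/4) = 109/44.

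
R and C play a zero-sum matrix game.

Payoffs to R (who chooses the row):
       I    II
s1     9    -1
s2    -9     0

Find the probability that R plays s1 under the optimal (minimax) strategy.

Row minima are -1 and -9, so R's maximin is -1; column maxima are 9 and 0, so C's minimax is 0. These differ, so the equilibrium is in mixed strategies.
Let R play s1 with probability p. C is indifferent when 9p − 9(1−p) = −p, giving p = 9/19.

9/19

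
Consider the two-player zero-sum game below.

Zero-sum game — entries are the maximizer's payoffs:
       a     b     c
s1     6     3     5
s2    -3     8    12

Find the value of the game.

Column c is strictly dominated by b for the minimizer (it gives the maximizer more in every row).
The remaining 2×2 game on (s1, s2) × (a, b) has no saddle point. Let the maximizer play s1 with probability p; indifference gives 6p − 3(1−p) = 3p + 8(1−p), so p = 11/14.
Similarly the minimizer's optimal q on a is 5/14, and the value is 6·(5/14) + (3)·(9/14) = 57/14.

57/14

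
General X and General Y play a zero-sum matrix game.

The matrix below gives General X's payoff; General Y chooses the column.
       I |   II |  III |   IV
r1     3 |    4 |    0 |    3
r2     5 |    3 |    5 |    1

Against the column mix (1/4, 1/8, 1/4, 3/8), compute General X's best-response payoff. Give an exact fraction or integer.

13/4

r1: (3)·(1/4) + (4)·(1/8) + (0)·(1/4) + (3)·(3/8) = 19/8.
r2: (5)·(1/4) + (3)·(1/8) + (5)·(1/4) + (1)·(3/8) = 13/4.
The best pure response is r2 with expected payoff 13/4.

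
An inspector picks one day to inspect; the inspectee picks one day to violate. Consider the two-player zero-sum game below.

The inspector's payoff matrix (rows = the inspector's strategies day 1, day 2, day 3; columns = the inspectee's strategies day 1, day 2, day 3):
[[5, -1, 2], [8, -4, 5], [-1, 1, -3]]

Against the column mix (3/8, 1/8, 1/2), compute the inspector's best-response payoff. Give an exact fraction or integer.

day 1: (5)·(3/8) + (-1)·(1/8) + (2)·(1/2) = 11/4.
day 2: (8)·(3/8) + (-4)·(1/8) + (5)·(1/2) = 5.
day 3: (-1)·(3/8) + (1)·(1/8) + (-3)·(1/2) = -7/4.
The best pure response is day 2 with expected payoff 5.

5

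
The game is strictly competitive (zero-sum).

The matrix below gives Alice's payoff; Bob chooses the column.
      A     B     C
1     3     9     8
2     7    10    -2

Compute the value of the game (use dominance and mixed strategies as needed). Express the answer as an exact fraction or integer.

Column B is strictly dominated by A for Bob (it gives Alice more in every row).
The remaining 2×2 game on (1, 2) × (A, C) has no saddle point. Let Alice play 1 with probability p; indifference gives 3p + 7(1−p) = 8p − 2(1−p), so p = 9/14.
Similarly Bob's optimal q on A is 5/7, and the value is 3·(5/7) + (8)·(2/7) = 31/7.

31/7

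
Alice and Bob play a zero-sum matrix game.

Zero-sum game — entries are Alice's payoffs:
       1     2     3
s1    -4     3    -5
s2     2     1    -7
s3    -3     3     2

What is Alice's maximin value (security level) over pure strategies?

-3

The worst-case payoff for each row is s1: -5, s2: -7, s3: -3.
The best of these is -3.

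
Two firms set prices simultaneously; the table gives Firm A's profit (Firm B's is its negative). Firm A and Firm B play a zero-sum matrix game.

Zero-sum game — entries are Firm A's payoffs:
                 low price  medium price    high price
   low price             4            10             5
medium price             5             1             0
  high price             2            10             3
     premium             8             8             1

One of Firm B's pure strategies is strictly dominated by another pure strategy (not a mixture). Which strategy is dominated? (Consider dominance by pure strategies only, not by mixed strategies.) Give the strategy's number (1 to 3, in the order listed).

2

Firm B prefers columns that give Firm A less. Compare medium price with high price: 5 < 10, 0 < 1, 3 < 10, 1 < 8.
So high price strictly dominates medium price for Firm B; medium price is strictly dominated.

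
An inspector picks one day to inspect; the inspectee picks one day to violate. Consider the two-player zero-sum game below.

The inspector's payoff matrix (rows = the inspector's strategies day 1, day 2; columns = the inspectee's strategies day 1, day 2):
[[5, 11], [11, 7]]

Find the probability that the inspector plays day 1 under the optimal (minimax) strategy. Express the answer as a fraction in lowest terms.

2/5

Row minima are 5 and 7, so the inspector's maximin is 7; column maxima are 11 and 11, so the inspectee's minimax is 11. These differ, so the equilibrium is in mixed strategies.
Let the inspector play day 1 with probability p. The inspectee is indifferent when 5p + 11(1−p) = 11p + 7(1−p), giving p = 2/5.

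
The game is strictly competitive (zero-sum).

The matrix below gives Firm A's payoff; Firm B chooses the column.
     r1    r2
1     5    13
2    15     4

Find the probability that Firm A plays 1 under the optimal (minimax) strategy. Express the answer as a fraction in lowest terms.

Row minima are 5 and 4, so Firm A's maximin is 5; column maxima are 15 and 13, so Firm B's minimax is 13. These differ, so the equilibrium is in mixed strategies.
Let Firm A play 1 with probability p. Firm B is indifferent when 5p + 15(1−p) = 13p + 4(1−p), giving p = 11/19.

11/19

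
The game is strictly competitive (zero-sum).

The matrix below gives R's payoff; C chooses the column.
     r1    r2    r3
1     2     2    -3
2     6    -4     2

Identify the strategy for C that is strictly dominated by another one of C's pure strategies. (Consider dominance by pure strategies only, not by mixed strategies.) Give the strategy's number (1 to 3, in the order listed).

C prefers columns that give R less. Compare r1 with r3: -3 < 2, 2 < 6.
So r3 strictly dominates r1 for C; r1 is strictly dominated.

1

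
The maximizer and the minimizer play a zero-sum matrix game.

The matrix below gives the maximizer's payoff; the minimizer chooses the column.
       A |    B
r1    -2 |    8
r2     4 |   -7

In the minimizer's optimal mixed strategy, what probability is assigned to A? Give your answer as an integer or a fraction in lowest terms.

5/7

Row minima are -2 and -7, so the maximizer's maximin is -2; column maxima are 4 and 8, so the minimizer's minimax is 4. These differ, so the equilibrium is in mixed strategies.
Let the minimizer play A with probability q. The maximizer is indifferent when −2q + 8(1−q) = 4q − 7(1−q), giving q = 5/7.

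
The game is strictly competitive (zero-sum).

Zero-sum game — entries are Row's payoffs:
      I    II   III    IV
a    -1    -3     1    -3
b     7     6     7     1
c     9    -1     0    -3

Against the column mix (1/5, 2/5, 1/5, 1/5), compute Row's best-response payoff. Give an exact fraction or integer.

27/5

a: (-1)·(1/5) + (-3)·(2/5) + (1)·(1/5) + (-3)·(1/5) = -9/5.
b: (7)·(1/5) + (6)·(2/5) + (7)·(1/5) + (1)·(1/5) = 27/5.
c: (9)·(1/5) + (-1)·(2/5) + (0)·(1/5) + (-3)·(1/5) = 4/5.
The best pure response is b with expected payoff 27/5.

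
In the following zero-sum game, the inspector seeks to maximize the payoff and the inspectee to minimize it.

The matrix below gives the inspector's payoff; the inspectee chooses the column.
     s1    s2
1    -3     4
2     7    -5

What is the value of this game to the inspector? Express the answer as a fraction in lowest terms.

13/19

Row minima are -3 and -5, so the inspector's maximin is -3; column maxima are 7 and 4, so the inspectee's minimax is 4. These differ, so the equilibrium is in mixed strategies.
Let the inspector play 1 with probability p. The inspectee is indifferent when −3p + 7(1−p) = 4p − 5(1−p), giving p = 12/19.
Let the inspectee play s1 with probability q. The inspector is indifferent when −3q + 4(1−q) = 7q − 5(1−q), giving q = 9/19.
The value is -3·(9/19) + (4)·(10/19) = 13/19.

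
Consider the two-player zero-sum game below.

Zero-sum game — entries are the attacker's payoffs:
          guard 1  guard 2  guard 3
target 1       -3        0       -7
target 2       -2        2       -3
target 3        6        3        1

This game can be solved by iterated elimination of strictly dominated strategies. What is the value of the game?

1

Row target 1 is strictly dominated by row target 2 (-2>-3, 2>0, -3>-7); eliminate target 1.
Row target 2 is strictly dominated by row target 3 (6>-2, 3>2, 1>-3); eliminate target 2.
Column guard 2 is strictly dominated by guard 3 for the defender (1<3); eliminate guard 2.
Column guard 1 is strictly dominated by guard 3 for the defender (1<6); eliminate guard 1.
Only (target 3, guard 3) remains, with payoff 1.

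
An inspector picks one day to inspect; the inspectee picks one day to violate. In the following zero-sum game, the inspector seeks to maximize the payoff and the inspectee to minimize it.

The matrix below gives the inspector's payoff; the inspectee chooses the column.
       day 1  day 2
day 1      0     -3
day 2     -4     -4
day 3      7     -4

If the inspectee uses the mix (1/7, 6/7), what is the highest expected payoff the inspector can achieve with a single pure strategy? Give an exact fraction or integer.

-17/7

day 1: (0)·(1/7) + (-3)·(6/7) = -18/7.
day 2: (-4)·(1/7) + (-4)·(6/7) = -4.
day 3: (7)·(1/7) + (-4)·(6/7) = -17/7.
The best pure response is day 3 with expected payoff -17/7.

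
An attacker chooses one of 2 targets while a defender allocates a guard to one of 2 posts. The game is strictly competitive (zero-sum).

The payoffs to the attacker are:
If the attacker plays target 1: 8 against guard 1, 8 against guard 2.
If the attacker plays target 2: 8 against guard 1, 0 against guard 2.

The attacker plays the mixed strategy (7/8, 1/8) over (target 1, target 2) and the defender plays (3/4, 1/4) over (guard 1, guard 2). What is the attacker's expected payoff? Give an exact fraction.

Against (3/4, 1/4), each row's expected payoff is target 1: 8; target 2: 6.
Taking the (7/8, 1/8)-weighted average: (7/8)·(8) + (1/8)·(6) = 31/4.

31/4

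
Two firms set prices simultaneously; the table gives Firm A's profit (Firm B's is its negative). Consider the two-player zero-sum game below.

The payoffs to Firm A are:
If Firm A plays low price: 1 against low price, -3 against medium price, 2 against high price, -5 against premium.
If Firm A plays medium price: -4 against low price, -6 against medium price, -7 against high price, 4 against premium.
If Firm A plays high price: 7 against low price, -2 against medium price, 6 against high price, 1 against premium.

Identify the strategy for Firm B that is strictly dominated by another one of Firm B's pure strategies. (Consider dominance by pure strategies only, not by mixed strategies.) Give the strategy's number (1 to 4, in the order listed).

1

Firm B prefers columns that give Firm A less. Compare low price with medium price: -3 < 1, -6 < -4, -2 < 7.
So medium price strictly dominates low price for Firm B; low price is strictly dominated.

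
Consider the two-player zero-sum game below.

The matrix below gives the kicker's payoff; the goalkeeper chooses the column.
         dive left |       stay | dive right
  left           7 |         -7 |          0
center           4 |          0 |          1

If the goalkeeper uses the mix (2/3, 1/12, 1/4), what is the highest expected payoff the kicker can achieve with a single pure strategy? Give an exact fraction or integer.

left: (7)·(2/3) + (-7)·(1/12) + (0)·(1/4) = 49/12.
center: (4)·(2/3) + (0)·(1/12) + (1)·(1/4) = 35/12.
The best pure response is left with expected payoff 49/12.

49/12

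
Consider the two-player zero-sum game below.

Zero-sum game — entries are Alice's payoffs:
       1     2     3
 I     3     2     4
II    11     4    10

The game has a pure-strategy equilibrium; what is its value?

4

Row minima: 2, 4 → Alice's maximin is 4.
Column maxima: 11, 4, 10 → Bob's minimax is 4.
They coincide at (II, 2), so the value is 4.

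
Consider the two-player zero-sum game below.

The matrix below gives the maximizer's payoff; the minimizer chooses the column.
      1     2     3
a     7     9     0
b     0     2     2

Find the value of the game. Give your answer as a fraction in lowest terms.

Column 2 is strictly dominated by 1 for the minimizer (it gives the maximizer more in every row).
The remaining 2×2 game on (a, b) × (1, 3) has no saddle point. Let the maximizer play a with probability p; indifference gives 7p = 2(1−p), so p = 2/9.
Similarly the minimizer's optimal q on 1 is 2/9, and the value is 7·(2/9) + (0)·(7/9) = 14/9.

14/9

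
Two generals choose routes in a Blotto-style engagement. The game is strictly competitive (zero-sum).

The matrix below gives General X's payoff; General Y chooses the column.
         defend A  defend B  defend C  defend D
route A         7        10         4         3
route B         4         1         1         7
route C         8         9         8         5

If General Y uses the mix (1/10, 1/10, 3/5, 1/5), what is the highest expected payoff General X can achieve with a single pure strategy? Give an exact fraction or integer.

route A: (7)·(1/10) + (10)·(1/10) + (4)·(3/5) + (3)·(1/5) = 47/10.
route B: (4)·(1/10) + (1)·(1/10) + (1)·(3/5) + (7)·(1/5) = 5/2.
route C: (8)·(1/10) + (9)·(1/10) + (8)·(3/5) + (5)·(1/5) = 15/2.
The best pure response is route C with expected payoff 15/2.

15/2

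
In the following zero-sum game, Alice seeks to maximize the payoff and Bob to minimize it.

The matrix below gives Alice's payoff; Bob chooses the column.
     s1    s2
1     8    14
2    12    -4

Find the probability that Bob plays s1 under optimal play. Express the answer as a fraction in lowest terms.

Row minima are 8 and -4, so Alice's maximin is 8; column maxima are 12 and 14, so Bob's minimax is 12. These differ, so the equilibrium is in mixed strategies.
Let Bob play s1 with probability q. Alice is indifferent when 8q + 14(1−q) = 12q − 4(1−q), giving q = 9/11.

9/11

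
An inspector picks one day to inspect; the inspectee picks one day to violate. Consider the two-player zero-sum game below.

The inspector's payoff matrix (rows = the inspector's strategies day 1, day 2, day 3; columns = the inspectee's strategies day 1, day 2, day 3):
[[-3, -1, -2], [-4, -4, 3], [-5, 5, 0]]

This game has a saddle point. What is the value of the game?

-3

Row minima: -3, -4, -5 → the inspector's maximin is -3.
Column maxima: -3, 5, 3 → the inspectee's minimax is -3.
They coincide at (day 1, day 1), so the value is -3.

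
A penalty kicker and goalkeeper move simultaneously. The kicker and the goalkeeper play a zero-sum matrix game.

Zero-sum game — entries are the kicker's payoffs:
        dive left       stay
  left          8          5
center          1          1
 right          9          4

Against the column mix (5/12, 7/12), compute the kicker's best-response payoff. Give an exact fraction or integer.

25/4

left: (8)·(5/12) + (5)·(7/12) = 25/4.
center: (1)·(5/12) + (1)·(7/12) = 1.
right: (9)·(5/12) + (4)·(7/12) = 73/12.
The best pure response is left with expected payoff 25/4.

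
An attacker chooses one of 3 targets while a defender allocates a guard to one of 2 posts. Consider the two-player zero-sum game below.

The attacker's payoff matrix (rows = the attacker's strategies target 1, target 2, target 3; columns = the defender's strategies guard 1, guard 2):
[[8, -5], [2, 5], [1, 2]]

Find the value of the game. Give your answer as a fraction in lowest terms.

Row target 3 is strictly dominated by row target 2, so the attacker never plays it.
The remaining 2×2 game on (target 1, target 2) × (guard 1, guard 2) has no saddle point. Let the attacker play target 1 with probability p; indifference gives 8p + 2(1−p) = −5p + 5(1−p), so p = 3/16.
Similarly the defender's optimal q on guard 1 is 5/8, and the value is 8·(5/8) + (-5)·(3/8) = 25/8.

25/8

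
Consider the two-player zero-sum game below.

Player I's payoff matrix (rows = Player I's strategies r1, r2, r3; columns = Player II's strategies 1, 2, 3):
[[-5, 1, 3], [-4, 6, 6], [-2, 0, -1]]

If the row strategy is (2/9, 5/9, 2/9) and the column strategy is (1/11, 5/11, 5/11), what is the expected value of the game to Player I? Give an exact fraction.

296/99

Against (1/11, 5/11, 5/11), each row's expected payoff is r1: 15/11; r2: 56/11; r3: -7/11.
Taking the (2/9, 5/9, 2/9)-weighted average: (2/9)·(15/11) + (5/9)·(56/11) + (2/9)·(-7/11) = 296/99.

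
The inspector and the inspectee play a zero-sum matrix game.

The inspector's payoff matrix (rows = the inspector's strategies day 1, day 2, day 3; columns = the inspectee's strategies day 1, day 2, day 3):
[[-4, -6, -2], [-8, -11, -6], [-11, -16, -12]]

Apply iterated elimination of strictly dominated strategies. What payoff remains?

Column day 1 is strictly dominated by day 2 for the inspectee (-6<-4, -11<-8, -16<-11); eliminate day 1.
Column day 3 is strictly dominated by day 2 for the inspectee (-6<-2, -11<-6, -16<-12); eliminate day 3.
Row day 3 is strictly dominated by row day 1 (-6>-16); eliminate day 3.
Row day 2 is strictly dominated by row day 1 (-6>-11); eliminate day 2.
Only (day 1, day 2) remains, with payoff -6.

-6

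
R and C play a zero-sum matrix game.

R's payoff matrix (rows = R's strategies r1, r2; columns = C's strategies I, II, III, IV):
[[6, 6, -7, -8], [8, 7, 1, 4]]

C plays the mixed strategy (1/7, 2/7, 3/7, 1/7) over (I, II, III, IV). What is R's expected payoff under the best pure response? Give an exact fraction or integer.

r1: (6)·(1/7) + (6)·(2/7) + (-7)·(3/7) + (-8)·(1/7) = -11/7.
r2: (8)·(1/7) + (7)·(2/7) + (1)·(3/7) + (4)·(1/7) = 29/7.
The best pure response is r2 with expected payoff 29/7.

29/7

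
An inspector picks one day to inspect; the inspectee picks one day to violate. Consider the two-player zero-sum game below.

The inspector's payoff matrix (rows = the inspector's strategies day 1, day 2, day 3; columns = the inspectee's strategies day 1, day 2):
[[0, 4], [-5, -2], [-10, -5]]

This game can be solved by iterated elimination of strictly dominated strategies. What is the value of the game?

0

Column day 2 is strictly dominated by day 1 for the inspectee (0<4, -5<-2, -10<-5); eliminate day 2.
Row day 2 is strictly dominated by row day 1 (0>-5); eliminate day 2.
Row day 3 is strictly dominated by row day 1 (0>-10); eliminate day 3.
Only (day 1, day 1) remains, with payoff 0.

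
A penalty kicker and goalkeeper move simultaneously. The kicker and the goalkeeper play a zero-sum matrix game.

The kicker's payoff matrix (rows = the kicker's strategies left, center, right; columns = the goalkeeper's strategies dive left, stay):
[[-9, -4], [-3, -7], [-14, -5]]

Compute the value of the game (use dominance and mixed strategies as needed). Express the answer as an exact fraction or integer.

Row right is strictly dominated by row left, so the kicker never plays it.
The remaining 2×2 game on (left, center) × (dive left, stay) has no saddle point. Let the kicker play left with probability p; indifference gives −9p − 3(1−p) = −4p − 7(1−p), so p = 4/9.
Similarly the goalkeeper's optimal q on dive left is 1/3, and the value is -9·(1/3) + (-4)·(2/3) = -17/3.

-17/3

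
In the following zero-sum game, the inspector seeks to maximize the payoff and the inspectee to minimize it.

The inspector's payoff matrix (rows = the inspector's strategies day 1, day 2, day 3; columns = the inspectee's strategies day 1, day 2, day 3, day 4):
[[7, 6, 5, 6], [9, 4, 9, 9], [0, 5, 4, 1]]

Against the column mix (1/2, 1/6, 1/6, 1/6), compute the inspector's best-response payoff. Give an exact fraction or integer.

49/6

day 1: (7)·(1/2) + (6)·(1/6) + (5)·(1/6) + (6)·(1/6) = 19/3.
day 2: (9)·(1/2) + (4)·(1/6) + (9)·(1/6) + (9)·(1/6) = 49/6.
day 3: (0)·(1/2) + (5)·(1/6) + (4)·(1/6) + (1)·(1/6) = 5/3.
The best pure response is day 2 with expected payoff 49/6.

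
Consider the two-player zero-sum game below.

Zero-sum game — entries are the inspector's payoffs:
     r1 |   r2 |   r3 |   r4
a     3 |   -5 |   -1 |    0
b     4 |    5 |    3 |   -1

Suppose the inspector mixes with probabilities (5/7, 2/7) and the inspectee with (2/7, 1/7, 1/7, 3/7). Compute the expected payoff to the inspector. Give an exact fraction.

26/49

Against (2/7, 1/7, 1/7, 3/7), each row's expected payoff is a: 0; b: 13/7.
Taking the (5/7, 2/7)-weighted average: (5/7)·(0) + (2/7)·(13/7) = 26/49.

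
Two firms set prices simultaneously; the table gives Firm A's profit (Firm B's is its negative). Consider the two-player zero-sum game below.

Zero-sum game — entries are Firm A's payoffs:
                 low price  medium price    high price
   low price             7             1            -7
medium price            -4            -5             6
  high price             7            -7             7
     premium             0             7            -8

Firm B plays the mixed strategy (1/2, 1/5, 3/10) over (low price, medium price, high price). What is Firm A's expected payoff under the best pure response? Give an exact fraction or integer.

21/5

low price: (7)·(1/2) + (1)·(1/5) + (-7)·(3/10) = 8/5.
medium price: (-4)·(1/2) + (-5)·(1/5) + (6)·(3/10) = -6/5.
high price: (7)·(1/2) + (-7)·(1/5) + (7)·(3/10) = 21/5.
premium: (0)·(1/2) + (7)·(1/5) + (-8)·(3/10) = -1.
The best pure response is high price with expected payoff 21/5.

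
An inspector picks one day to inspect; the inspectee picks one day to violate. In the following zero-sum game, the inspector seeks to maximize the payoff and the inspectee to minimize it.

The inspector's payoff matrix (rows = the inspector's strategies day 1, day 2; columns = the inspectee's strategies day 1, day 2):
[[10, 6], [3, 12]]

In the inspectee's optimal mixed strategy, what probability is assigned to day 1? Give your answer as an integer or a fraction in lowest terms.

Row minima are 6 and 3, so the inspector's maximin is 6; column maxima are 10 and 12, so the inspectee's minimax is 10. These differ, so the equilibrium is in mixed strategies.
Let the inspectee play day 1 with probability q. The inspector is indifferent when 10q + 6(1−q) = 3q + 12(1−q), giving q = 6/13.

6/13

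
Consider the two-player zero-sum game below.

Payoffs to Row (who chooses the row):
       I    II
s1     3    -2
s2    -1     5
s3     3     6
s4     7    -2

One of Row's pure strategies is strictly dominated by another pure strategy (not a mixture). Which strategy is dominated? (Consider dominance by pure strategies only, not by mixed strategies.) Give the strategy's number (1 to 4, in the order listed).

Compare s2 with s3: 3 > -1, 6 > 5.
So s3 strictly dominates s2 for Row; s2 is strictly dominated.

2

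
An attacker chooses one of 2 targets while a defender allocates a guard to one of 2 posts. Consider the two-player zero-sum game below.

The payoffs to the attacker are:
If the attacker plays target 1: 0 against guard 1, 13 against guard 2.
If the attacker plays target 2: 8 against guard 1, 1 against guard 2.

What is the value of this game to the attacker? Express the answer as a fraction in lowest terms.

Row minima are 0 and 1, so the attacker's maximin is 1; column maxima are 8 and 13, so the defender's minimax is 8. These differ, so the equilibrium is in mixed strategies.
Let the attacker play target 1 with probability p. The defender is indifferent when 8(1−p) = 13p + (1−p), giving p = 7/20.
Let the defender play guard 1 with probability q. The attacker is indifferent when 13(1−q) = 8q + (1−q), giving q = 3/5.
The value is 0·(3/5) + (13)·(2/5) = 26/5.

26/5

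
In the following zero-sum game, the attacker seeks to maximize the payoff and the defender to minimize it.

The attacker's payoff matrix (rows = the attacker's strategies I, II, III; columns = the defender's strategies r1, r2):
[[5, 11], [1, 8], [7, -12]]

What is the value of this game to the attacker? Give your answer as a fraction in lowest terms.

137/25

Row II is strictly dominated by row I, so the attacker never plays it.
The remaining 2×2 game on (I, III) × (r1, r2) has no saddle point. Let the attacker play I with probability p; indifference gives 5p + 7(1−p) = 11p − 12(1−p), so p = 19/25.
Similarly the defender's optimal q on r1 is 23/25, and the value is 5·(23/25) + (11)·(2/25) = 137/25.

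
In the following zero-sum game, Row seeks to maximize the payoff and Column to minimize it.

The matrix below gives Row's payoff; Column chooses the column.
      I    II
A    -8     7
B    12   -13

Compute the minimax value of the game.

-1/2

Row minima are -8 and -13, so Row's maximin is -8; column maxima are 12 and 7, so Column's minimax is 7. These differ, so the equilibrium is in mixed strategies.
Let Row play A with probability p. Column is indifferent when −8p + 12(1−p) = 7p − 13(1−p), giving p = 5/8.
Let Column play I with probability q. Row is indifferent when −8q + 7(1−q) = 12q − 13(1−q), giving q = 1/2.
The value is -8·(1/2) + (7)·(1/2) = -1/2.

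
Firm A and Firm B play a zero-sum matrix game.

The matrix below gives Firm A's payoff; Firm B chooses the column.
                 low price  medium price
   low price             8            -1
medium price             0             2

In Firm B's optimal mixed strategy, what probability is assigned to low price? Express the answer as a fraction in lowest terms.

Row minima are -1 and 0, so Firm A's maximin is 0; column maxima are 8 and 2, so Firm B's minimax is 2. These differ, so the equilibrium is in mixed strategies.
Let Firm B play low price with probability q. Firm A is indifferent when 8q − (1−q) = 2(1−q), giving q = 3/11.

3/11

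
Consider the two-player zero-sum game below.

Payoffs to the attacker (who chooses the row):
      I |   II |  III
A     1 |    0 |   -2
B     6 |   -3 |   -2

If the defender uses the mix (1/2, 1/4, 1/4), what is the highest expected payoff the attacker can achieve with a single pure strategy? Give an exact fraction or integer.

7/4

A: (1)·(1/2) + (0)·(1/4) + (-2)·(1/4) = 0.
B: (6)·(1/2) + (-3)·(1/4) + (-2)·(1/4) = 7/4.
The best pure response is B with expected payoff 7/4.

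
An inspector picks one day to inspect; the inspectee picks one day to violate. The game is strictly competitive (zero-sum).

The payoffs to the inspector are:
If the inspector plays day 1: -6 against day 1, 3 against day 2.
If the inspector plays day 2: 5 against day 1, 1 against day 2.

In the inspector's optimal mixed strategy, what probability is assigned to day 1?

Row minima are -6 and 1, so the inspector's maximin is 1; column maxima are 5 and 3, so the inspectee's minimax is 3. These differ, so the equilibrium is in mixed strategies.
Let the inspector play day 1 with probability p. The inspectee is indifferent when −6p + 5(1−p) = 3p + (1−p), giving p = 4/13.

4/13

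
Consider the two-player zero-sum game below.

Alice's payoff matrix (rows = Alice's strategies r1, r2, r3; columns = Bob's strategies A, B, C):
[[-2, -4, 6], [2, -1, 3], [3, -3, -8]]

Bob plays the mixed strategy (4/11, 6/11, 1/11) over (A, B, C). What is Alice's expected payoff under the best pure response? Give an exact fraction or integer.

5/11

r1: (-2)·(4/11) + (-4)·(6/11) + (6)·(1/11) = -26/11.
r2: (2)·(4/11) + (-1)·(6/11) + (3)·(1/11) = 5/11.
r3: (3)·(4/11) + (-3)·(6/11) + (-8)·(1/11) = -14/11.
The best pure response is r2 with expected payoff 5/11.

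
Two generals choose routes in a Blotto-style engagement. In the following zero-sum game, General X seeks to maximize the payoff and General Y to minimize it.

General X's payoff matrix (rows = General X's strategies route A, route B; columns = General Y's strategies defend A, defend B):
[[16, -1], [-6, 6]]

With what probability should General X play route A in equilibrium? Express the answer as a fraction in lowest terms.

Row minima are -1 and -6, so General X's maximin is -1; column maxima are 16 and 6, so General Y's minimax is 6. These differ, so the equilibrium is in mixed strategies.
Let General X play route A with probability p. General Y is indifferent when 16p − 6(1−p) = −p + 6(1−p), giving p = 12/29.

12/29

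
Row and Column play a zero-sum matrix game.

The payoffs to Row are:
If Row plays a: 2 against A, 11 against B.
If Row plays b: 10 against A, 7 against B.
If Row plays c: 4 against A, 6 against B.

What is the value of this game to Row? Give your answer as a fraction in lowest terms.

Row c is strictly dominated by row b, so Row never plays it.
The remaining 2×2 game on (a, b) × (A, B) has no saddle point. Let Row play a with probability p; indifference gives 2p + 10(1−p) = 11p + 7(1−p), so p = 1/4.
Similarly Column's optimal q on A is 1/3, and the value is 2·(1/3) + (11)·(2/3) = 8.

8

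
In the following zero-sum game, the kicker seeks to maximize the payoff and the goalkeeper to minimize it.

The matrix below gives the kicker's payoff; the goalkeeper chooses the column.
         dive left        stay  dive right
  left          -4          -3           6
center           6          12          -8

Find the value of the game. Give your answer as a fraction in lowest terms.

1/6

Column stay is strictly dominated by dive left for the goalkeeper (it gives the kicker more in every row).
The remaining 2×2 game on (left, center) × (dive left, dive right) has no saddle point. Let the kicker play left with probability p; indifference gives −4p + 6(1−p) = 6p − 8(1−p), so p = 7/12.
Similarly the goalkeeper's optimal q on dive left is 7/12, and the value is -4·(7/12) + (6)·(5/12) = 1/6.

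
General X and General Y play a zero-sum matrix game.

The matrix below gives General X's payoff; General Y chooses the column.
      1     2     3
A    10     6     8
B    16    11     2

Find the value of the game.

Column 1 is strictly dominated by 2 for General Y (it gives General X more in every row).
The remaining 2×2 game on (A, B) × (2, 3) has no saddle point. Let General X play A with probability p; indifference gives 6p + 11(1−p) = 8p + 2(1−p), so p = 9/11.
Similarly General Y's optimal q on 2 is 6/11, and the value is 6·(6/11) + (8)·(5/11) = 76/11.

76/11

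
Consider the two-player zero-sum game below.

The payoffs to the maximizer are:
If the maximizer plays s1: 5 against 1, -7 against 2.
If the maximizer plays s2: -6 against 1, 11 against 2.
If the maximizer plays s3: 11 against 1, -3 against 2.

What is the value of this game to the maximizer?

103/31

Row s1 is strictly dominated by row s3, so the maximizer never plays it.
The remaining 2×2 game on (s2, s3) × (1, 2) has no saddle point. Let the maximizer play s2 with probability p; indifference gives −6p + 11(1−p) = 11p − 3(1−p), so p = 14/31.
Similarly the minimizer's optimal q on 1 is 14/31, and the value is -6·(14/31) + (11)·(17/31) = 103/31.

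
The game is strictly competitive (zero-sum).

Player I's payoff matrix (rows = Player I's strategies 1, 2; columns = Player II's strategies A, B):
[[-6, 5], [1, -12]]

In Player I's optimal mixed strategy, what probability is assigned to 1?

13/24

Row minima are -6 and -12, so Player I's maximin is -6; column maxima are 1 and 5, so Player II's minimax is 1. These differ, so the equilibrium is in mixed strategies.
Let Player I play 1 with probability p. Player II is indifferent when −6p + (1−p) = 5p − 12(1−p), giving p = 13/24.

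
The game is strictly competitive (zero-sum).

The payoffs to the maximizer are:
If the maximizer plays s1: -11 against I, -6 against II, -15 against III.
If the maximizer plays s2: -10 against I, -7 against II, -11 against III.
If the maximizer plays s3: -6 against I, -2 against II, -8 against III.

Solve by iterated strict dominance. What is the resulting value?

Column II is strictly dominated by I for the minimizer (-11<-6, -10<-7, -6<-2); eliminate II.
Row s1 is strictly dominated by row s2 (-10>-11, -11>-15); eliminate s1.
Row s2 is strictly dominated by row s3 (-6>-10, -8>-11); eliminate s2.
Column I is strictly dominated by III for the minimizer (-8<-6); eliminate I.
Only (s3, III) remains, with payoff -8.

-8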